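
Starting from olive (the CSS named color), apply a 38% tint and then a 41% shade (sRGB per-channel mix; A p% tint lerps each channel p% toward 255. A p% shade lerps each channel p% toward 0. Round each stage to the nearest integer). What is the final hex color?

#686839

CSS olive is rgb(128, 128, 0).
A 38% tint moves each channel 38% toward 255:
  R: 128 + 0.38×(255−128) = 128 + 48.26 = 176.26 → 176
  G: 128 + 0.38×(255−128) = 128 + 48.26 = 176.26 → 176
  B: 0 + 0.38×(255−0) = 0 + 96.9 = 96.9 → 97
After the tint: rgb(176, 176, 97) = #B0B061.
Per channel, c → c + 0.41(0 − c):
  R: 176 + 0.41×(0−176) = 176 − 72.16 = 103.84 → 104
  G: 176 + 0.41×(0−176) = 176 − 72.16 = 103.84 → 104
  B: 97 + 0.41×(0−97) = 97 − 39.77 = 57.23 → 57
rgb(104, 104, 57) = #686839.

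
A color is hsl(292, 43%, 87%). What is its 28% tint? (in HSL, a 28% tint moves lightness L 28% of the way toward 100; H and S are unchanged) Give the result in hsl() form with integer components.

hsl(292, 43%, 91%)

L moves 28% from 87 toward 100: 87 + 3.64 = 90.64 → 91.
H and S are unchanged.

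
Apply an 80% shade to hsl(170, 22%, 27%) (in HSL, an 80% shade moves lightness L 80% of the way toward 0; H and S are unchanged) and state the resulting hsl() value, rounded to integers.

hsl(170, 22%, 5%)

L moves 80% from 27 toward 0: 27 − 21.6 = 5.4 → 5.
H and S are unchanged.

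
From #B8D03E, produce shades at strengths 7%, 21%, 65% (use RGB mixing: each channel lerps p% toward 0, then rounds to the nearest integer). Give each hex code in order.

#ABC13A, #91A431, #404916

#B8D03E is rgb(184, 208, 62).
7%: (184 − 12.88 = 171.12→171, 208 − 14.56 = 193.44→193, 62 − 4.34 = 57.66→58) → #ABC13A
21%: (184 − 38.64 = 145.36→145, 208 − 43.68 = 164.32→164, 62 − 13.02 = 48.98→49) → #91A431
65%: (184 − 119.6 = 64.4→64, 208 − 135.2 = 72.8→73, 62 − 40.3 = 21.7→22) → #404916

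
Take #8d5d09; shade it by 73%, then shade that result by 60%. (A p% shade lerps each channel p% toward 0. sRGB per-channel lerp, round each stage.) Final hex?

#0f0a01

#8d5d09 is rgb(141, 93, 9).
Lerp each channel 73% toward 0:
  R: 141 − 102.93 = 38.07 → 38
  G: 93 + 0.73×(0−93) = 93 − 67.89 = 25.11 → 25
  B: 9 − 6.57 = 2.43 → 2
After the shade: rgb(38, 25, 2) = #261902.
Lerp each channel 60% toward 0:
  R: 38 − 22.8 = 15.2 → 15
  G: 25 + 0.6×(0−25) = 25 − 15 = 10 → 10
  B: 2 + 0.6×(0−2) = 2 − 1.2 = 0.8 → 1
rgb(15, 10, 1) = #0f0a01.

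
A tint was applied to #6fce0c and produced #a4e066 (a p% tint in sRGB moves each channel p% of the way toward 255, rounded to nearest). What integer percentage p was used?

#6fce0c is rgb(111, 206, 12); #a4e066 is rgb(164, 224, 102).
On the B channel (widest range): 102 ≈ 12 + (p/100)(255 − 12), so p ≈ 100×(102 − 12)/(255 − 12) = 9000/243 = 37.04.
p = 37 reproduces all three channels after rounding.

37%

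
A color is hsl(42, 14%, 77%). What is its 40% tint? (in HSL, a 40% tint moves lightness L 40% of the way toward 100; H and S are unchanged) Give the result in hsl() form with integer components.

hsl(42, 14%, 86%)

L moves 40% from 77 toward 100: 77 + 9.2 = 86.2 → 86.
H and S are unchanged.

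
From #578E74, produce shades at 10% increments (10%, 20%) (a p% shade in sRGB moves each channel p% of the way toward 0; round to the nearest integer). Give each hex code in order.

#4E8068, #46725D

#578E74 is rgb(87, 142, 116).
10%: (87 − 8.7 = 78.3→78, 142 − 14.2 = 127.8→128, 116 − 11.6 = 104.4→104) → #4E8068
20%: (87 − 17.4 = 69.6→70, 142 − 28.4 = 113.6→114, 116 − 23.2 = 92.8→93) → #46725D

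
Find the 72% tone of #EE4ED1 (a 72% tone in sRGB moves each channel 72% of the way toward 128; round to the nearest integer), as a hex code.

#EE4ED1 is rgb(238, 78, 209).
A 72% tone moves each channel 72% toward 128:
  R: 238 + 0.72×(128−238) = 238 − 79.2 = 158.8 → 159
  G: 78 + 36 = 114 → 114
  B: 209 + 0.72×(128−209) = 209 − 58.32 = 150.68 → 151
rgb(159, 114, 151) = #9F7297.

#9F7297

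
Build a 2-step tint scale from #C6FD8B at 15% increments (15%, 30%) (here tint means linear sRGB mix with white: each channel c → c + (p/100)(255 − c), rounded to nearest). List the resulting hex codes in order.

#CFFD9C, #D7FEAE

#C6FD8B is rgb(198, 253, 139).
15%: (198 + 8.55 = 206.55→207, 253→253, 139 + 17.4 = 156.4→156) → #CFFD9C
30%: (198 + 17.1 = 215.1→215, 253 + 0.6 = 253.6→254, 139 + 34.8 = 173.8→174) → #D7FEAE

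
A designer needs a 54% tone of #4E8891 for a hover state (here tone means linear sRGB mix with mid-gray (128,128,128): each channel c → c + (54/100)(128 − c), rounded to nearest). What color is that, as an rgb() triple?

#4E8891 is rgb(78, 136, 145).
A 54% tone moves each channel 54% toward 128:
  R: 78 + 0.54×(128−78) = 78 + 27 = 105 → 105
  G: 136 + 0.54×(128−136) = 136 − 4.32 = 131.68 → 132
  B: 145 − 9.18 = 135.82 → 136

rgb(105, 132, 136)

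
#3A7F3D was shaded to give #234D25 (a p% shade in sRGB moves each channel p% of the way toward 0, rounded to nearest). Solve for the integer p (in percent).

#3A7F3D is rgb(58, 127, 61); #234D25 is rgb(35, 77, 37).
On the G channel (widest range): 77 ≈ 127 + (p/100)(0 − 127), so p ≈ 100×(77 − 127)/(0 − 127) = -5000/-127 = 39.37.
p = 39 reproduces all three channels after rounding.

39%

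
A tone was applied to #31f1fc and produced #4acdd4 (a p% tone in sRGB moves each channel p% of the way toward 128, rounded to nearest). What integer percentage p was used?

#31f1fc is rgb(49, 241, 252); #4acdd4 is rgb(74, 205, 212).
On the B channel (widest range): 212 ≈ 252 + (p/100)(128 − 252), so p ≈ 100×(212 − 252)/(128 − 252) = -4000/-124 = 32.26.
p = 32 reproduces all three channels after rounding.

32%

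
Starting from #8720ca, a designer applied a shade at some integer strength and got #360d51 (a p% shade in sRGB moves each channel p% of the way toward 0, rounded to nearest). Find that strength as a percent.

#8720ca is rgb(135, 32, 202); #360d51 is rgb(54, 13, 81).
On the B channel (widest range): 81 ≈ 202 + (p/100)(0 − 202), so p ≈ 100×(81 − 202)/(0 − 202) = -12100/-202 = 59.90.
p = 60 reproduces all three channels after rounding.

60%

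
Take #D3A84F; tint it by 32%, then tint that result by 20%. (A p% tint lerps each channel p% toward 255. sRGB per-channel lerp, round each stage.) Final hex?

#E7D09F

#D3A84F is rgb(211, 168, 79).
A 32% tint moves each channel 32% toward 255:
  R: 211 + 0.32×(255−211) = 211 + 14.08 = 225.08 → 225
  G: 168 + 27.84 = 195.84 → 196
  B: 79 + 0.32×(255−79) = 79 + 56.32 = 135.32 → 135
After the tint: rgb(225, 196, 135) = #E1C487.
A 20% tint moves each channel 20% toward 255:
  R: 225 + 0.2×(255−225) = 225 + 6 = 231 → 231
  G: 196 + 11.8 = 207.8 → 208
  B: 135 + 0.2×(255−135) = 135 + 24 = 159 → 159
rgb(231, 208, 159) = #E7D09F.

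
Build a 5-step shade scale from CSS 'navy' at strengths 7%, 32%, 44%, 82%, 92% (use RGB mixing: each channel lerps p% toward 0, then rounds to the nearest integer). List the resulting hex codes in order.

CSS navy is rgb(0, 0, 128).
7%: (0→0, 0→0, 128 − 8.96 = 119.04→119) → #000077
32%: (0→0, 0→0, 128 − 40.96 = 87.04→87) → #000057
44%: (0→0, 0→0, 128 − 56.32 = 71.68→72) → #000048
82%: (0→0, 0→0, 128 − 104.96 = 23.04→23) → #000017
92%: (0→0, 0→0, 128 − 117.76 = 10.24→10) → #00000A

#000077, #000057, #000048, #000017, #00000A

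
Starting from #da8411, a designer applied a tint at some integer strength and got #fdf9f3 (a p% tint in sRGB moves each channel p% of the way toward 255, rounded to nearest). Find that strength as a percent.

95%

#da8411 is rgb(218, 132, 17); #fdf9f3 is rgb(253, 249, 243).
On the B channel (widest range): 243 ≈ 17 + (p/100)(255 − 17), so p ≈ 100×(243 − 17)/(255 − 17) = 22600/238 = 94.96.
p = 95 reproduces all three channels after rounding.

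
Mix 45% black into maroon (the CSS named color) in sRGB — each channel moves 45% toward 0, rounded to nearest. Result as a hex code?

#460000

CSS maroon is rgb(128, 0, 0).
Per channel, c → c + 0.45(0 − c):
  R: 128 − 57.6 = 70.4 → 70
  G: 0 + 0.45×(0−0) = 0 + 0 = 0 → 0
  B: 0 + 0 = 0 → 0
rgb(70, 0, 0) = #460000.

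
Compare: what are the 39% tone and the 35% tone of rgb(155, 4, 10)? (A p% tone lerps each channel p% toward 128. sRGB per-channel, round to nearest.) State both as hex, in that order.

39% tone:
  R: 155 + 0.39×(128−155) = 155 − 10.53 = 144.47 → 144
  G: 4 + 48.36 = 52.36 → 52
  B: 10 + 46.02 = 56.02 → 56
  → #903438
35% tone:
  R: 155 + 0.35×(128−155) = 155 − 9.45 = 145.55 → 146
  G: 4 + 0.35×(128−4) = 4 + 43.4 = 47.4 → 47
  B: 10 + 0.35×(128−10) = 10 + 41.3 = 51.3 → 51
  → #922f33

#903438, #922f33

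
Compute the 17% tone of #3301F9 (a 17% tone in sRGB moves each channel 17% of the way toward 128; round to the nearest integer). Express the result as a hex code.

#4017E4

#3301F9 is rgb(51, 1, 249).
A 17% tone moves each channel 17% toward 128:
  R: 51 + 13.09 = 64.09 → 64
  G: 1 + 0.17×(128−1) = 1 + 21.59 = 22.59 → 23
  B: 249 + 0.17×(128−249) = 249 − 20.57 = 228.43 → 228
rgb(64, 23, 228) = #4017E4.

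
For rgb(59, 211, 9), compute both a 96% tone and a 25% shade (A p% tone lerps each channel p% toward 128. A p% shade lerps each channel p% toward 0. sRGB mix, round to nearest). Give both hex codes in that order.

#7d837b, #2c9e07

96% tone:
  R: 59 + 66.24 = 125.24 → 125
  G: 211 − 79.68 = 131.32 → 131
  B: 9 + 114.24 = 123.24 → 123
  → #7d837b
25% shade:
  R: 59 + 0.25×(0−59) = 59 − 14.75 = 44.25 → 44
  G: 211 + 0.25×(0−211) = 211 − 52.75 = 158.25 → 158
  B: 9 − 2.25 = 6.75 → 7
  → #2c9e07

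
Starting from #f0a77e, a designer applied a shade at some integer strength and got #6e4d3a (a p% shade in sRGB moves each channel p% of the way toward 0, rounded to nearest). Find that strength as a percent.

#f0a77e is rgb(240, 167, 126); #6e4d3a is rgb(110, 77, 58).
On the R channel (widest range): 110 ≈ 240 + (p/100)(0 − 240), so p ≈ 100×(110 − 240)/(0 − 240) = -13000/-240 = 54.17.
p = 54 reproduces all three channels after rounding.

54%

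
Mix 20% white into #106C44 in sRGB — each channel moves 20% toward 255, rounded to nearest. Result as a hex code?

#106C44 is rgb(16, 108, 68).
A 20% tint moves each channel 20% toward 255:
  R: 16 + 0.2×(255−16) = 16 + 47.8 = 63.8 → 64
  G: 108 + 29.4 = 137.4 → 137
  B: 68 + 37.4 = 105.4 → 105
rgb(64, 137, 105) = #408969.

#408969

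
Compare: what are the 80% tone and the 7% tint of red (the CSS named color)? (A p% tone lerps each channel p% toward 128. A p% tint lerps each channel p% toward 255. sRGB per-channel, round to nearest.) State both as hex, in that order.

#996666, #FF1212

CSS red is rgb(255, 0, 0).
80% tone:
  R: 255 − 101.6 = 153.4 → 153
  G: 0 + 0.8×(128−0) = 0 + 102.4 = 102.4 → 102
  B: 0 + 0.8×(128−0) = 0 + 102.4 = 102.4 → 102
  → #996666
7% tint:
  R: 255 + 0.07×(255−255) = 255 + 0 = 255 → 255
  G: 0 + 0.07×(255−0) = 0 + 17.85 = 17.85 → 18
  B: 0 + 0.07×(255−0) = 0 + 17.85 = 17.85 → 18
  → #FF1212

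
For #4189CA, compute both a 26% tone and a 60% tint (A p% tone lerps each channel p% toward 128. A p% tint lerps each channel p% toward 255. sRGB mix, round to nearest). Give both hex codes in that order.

#5187B7, #B3D0EA

#4189CA is rgb(65, 137, 202).
26% tone:
  R: 65 + 0.26×(128−65) = 65 + 16.38 = 81.38 → 81
  G: 137 − 2.34 = 134.66 → 135
  B: 202 − 19.24 = 182.76 → 183
  → #5187B7
60% tint:
  R: 65 + 114 = 179 → 179
  G: 137 + 70.8 = 207.8 → 208
  B: 202 + 0.6×(255−202) = 202 + 31.8 = 233.8 → 234
  → #B3D0EA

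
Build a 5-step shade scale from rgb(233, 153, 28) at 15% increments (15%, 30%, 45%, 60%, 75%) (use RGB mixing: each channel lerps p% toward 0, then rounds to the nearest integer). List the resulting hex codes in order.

15%: (233 − 34.95 = 198.05→198, 153 − 22.95 = 130.05→130, 28 − 4.2 = 23.8→24) → #C68218
30%: (233 − 69.9 = 163.1→163, 153 − 45.9 = 107.1→107, 28 − 8.4 = 19.6→20) → #A36B14
45%: (233 − 104.85 = 128.15→128, 153 − 68.85 = 84.15→84, 28 − 12.6 = 15.4→15) → #80540F
60%: (233 − 139.8 = 93.2→93, 153 − 91.8 = 61.2→61, 28 − 16.8 = 11.2→11) → #5D3D0B
75%: (233 − 174.75 = 58.25→58, 153 − 114.75 = 38.25→38, 28 − 21 = 7→7) → #3A2607

#C68218, #A36B14, #80540F, #5D3D0B, #3A2607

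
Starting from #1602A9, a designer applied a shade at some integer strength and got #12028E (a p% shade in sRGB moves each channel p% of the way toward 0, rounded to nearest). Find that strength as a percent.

16%

#1602A9 is rgb(22, 2, 169); #12028E is rgb(18, 2, 142).
On the B channel (widest range): 142 ≈ 169 + (p/100)(0 − 169), so p ≈ 100×(142 − 169)/(0 − 169) = -2700/-169 = 15.98.
p = 16 reproduces all three channels after rounding.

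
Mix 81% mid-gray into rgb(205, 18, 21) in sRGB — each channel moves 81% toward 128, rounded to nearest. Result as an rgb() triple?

rgb(143, 107, 108)

An 81% tone moves each channel 81% toward 128:
  R: 205 + 0.81×(128−205) = 205 − 62.37 = 142.63 → 143
  G: 18 + 0.81×(128−18) = 18 + 89.1 = 107.1 → 107
  B: 21 + 86.67 = 107.67 → 108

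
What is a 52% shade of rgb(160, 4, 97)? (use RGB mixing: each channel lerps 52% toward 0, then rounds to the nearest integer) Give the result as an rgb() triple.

rgb(77, 2, 47)

A 52% shade moves each channel 52% toward 0:
  R: 160 + 0.52×(0−160) = 160 − 83.2 = 76.8 → 77
  G: 4 + 0.52×(0−4) = 4 − 2.08 = 1.92 → 2
  B: 97 − 50.44 = 46.56 → 47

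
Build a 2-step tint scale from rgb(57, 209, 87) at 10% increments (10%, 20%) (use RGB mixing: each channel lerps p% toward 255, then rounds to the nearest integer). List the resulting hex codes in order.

#4dd668, #61da79

10%: (57 + 19.8 = 76.8→77, 209 + 4.6 = 213.6→214, 87 + 16.8 = 103.8→104) → #4dd668
20%: (57 + 39.6 = 96.6→97, 209 + 9.2 = 218.2→218, 87 + 33.6 = 120.6→121) → #61da79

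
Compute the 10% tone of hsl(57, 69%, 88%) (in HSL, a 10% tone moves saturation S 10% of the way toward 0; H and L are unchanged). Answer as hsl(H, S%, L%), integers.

S moves 10% from 69 toward 0: 69 − 6.9 = 62.1 → 62.
H and L are unchanged.

hsl(57, 62%, 88%)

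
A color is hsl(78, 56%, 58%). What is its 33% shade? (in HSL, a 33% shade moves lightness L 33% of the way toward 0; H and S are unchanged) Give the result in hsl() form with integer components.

L moves 33% from 58 toward 0: 58 − 19.14 = 38.86 → 39.
H and S are unchanged.

hsl(78, 56%, 39%)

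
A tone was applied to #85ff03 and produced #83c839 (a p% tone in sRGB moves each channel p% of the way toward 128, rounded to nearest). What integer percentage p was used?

#85ff03 is rgb(133, 255, 3); #83c839 is rgb(131, 200, 57).
On the G channel (widest range): 200 ≈ 255 + (p/100)(128 − 255), so p ≈ 100×(200 − 255)/(128 − 255) = -5500/-127 = 43.31.
p = 43 reproduces all three channels after rounding.

43%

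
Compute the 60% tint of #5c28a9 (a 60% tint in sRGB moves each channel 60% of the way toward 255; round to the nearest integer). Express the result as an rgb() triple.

rgb(190, 169, 221)

#5c28a9 is rgb(92, 40, 169).
Per channel, c → c + 0.6(255 − c):
  R: 92 + 0.6×(255−92) = 92 + 97.8 = 189.8 → 190
  G: 40 + 0.6×(255−40) = 40 + 129 = 169 → 169
  B: 169 + 0.6×(255−169) = 169 + 51.6 = 220.6 → 221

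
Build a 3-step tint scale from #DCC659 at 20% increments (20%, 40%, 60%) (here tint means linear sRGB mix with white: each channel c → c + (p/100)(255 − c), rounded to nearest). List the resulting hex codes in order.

#E3D17A, #EADD9B, #F1E8BD

#DCC659 is rgb(220, 198, 89).
20%: (220 + 7 = 227→227, 198 + 11.4 = 209.4→209, 89 + 33.2 = 122.2→122) → #E3D17A
40%: (220 + 14 = 234→234, 198 + 22.8 = 220.8→221, 89 + 66.4 = 155.4→155) → #EADD9B
60%: (220 + 21 = 241→241, 198 + 34.2 = 232.2→232, 89 + 99.6 = 188.6→189) → #F1E8BD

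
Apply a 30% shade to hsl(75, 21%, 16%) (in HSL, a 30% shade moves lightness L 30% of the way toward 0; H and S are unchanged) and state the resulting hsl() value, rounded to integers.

L moves 30% from 16 toward 0: 16 − 4.8 = 11.2 → 11.
H and S are unchanged.

hsl(75, 21%, 11%)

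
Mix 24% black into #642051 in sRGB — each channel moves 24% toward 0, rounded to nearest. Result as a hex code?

#642051 is rgb(100, 32, 81).
Per channel, c → c + 0.24(0 − c):
  R: 100 + 0.24×(0−100) = 100 − 24 = 76 → 76
  G: 32 + 0.24×(0−32) = 32 − 7.68 = 24.32 → 24
  B: 81 + 0.24×(0−81) = 81 − 19.44 = 61.56 → 62
rgb(76, 24, 62) = #4C183E.

#4C183E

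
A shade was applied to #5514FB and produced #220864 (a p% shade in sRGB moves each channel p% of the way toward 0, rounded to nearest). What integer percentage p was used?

#5514FB is rgb(85, 20, 251); #220864 is rgb(34, 8, 100).
On the B channel (widest range): 100 ≈ 251 + (p/100)(0 − 251), so p ≈ 100×(100 − 251)/(0 − 251) = -15100/-251 = 60.16.
p = 60 reproduces all three channels after rounding.

60%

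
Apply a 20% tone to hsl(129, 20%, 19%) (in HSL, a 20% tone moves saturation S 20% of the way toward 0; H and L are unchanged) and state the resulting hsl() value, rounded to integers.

S moves 20% from 20 toward 0: 20 − 4 = 16 → 16.
H and L are unchanged.

hsl(129, 16%, 19%)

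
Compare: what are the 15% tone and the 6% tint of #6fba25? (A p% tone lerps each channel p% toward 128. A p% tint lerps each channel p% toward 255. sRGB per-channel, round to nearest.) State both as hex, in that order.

#72b133, #78be32

#6fba25 is rgb(111, 186, 37).
15% tone:
  R: 111 + 2.55 = 113.55 → 114
  G: 186 − 8.7 = 177.3 → 177
  B: 37 + 0.15×(128−37) = 37 + 13.65 = 50.65 → 51
  → #72b133
6% tint:
  R: 111 + 0.06×(255−111) = 111 + 8.64 = 119.64 → 120
  G: 186 + 0.06×(255−186) = 186 + 4.14 = 190.14 → 190
  B: 37 + 13.08 = 50.08 → 50
  → #78be32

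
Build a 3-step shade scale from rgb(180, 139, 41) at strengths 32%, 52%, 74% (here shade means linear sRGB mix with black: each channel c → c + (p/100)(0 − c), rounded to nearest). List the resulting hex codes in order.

#7a5f1c, #564314, #2f240b

32%: (180 − 57.6 = 122.4→122, 139 − 44.48 = 94.52→95, 41 − 13.12 = 27.88→28) → #7a5f1c
52%: (180 − 93.6 = 86.4→86, 139 − 72.28 = 66.72→67, 41 − 21.32 = 19.68→20) → #564314
74%: (180 − 133.2 = 46.8→47, 139 − 102.86 = 36.14→36, 41 − 30.34 = 10.66→11) → #2f240b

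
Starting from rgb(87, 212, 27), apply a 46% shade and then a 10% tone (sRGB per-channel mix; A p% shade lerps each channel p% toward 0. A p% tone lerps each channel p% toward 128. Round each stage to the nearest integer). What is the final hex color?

Lerp each channel 46% toward 0:
  R: 87 + 0.46×(0−87) = 87 − 40.02 = 46.98 → 47
  G: 212 + 0.46×(0−212) = 212 − 97.52 = 114.48 → 114
  B: 27 + 0.46×(0−27) = 27 − 12.42 = 14.58 → 15
After the shade: rgb(47, 114, 15) = #2F720F.
Per channel, c → c + 0.1(128 − c):
  R: 47 + 8.1 = 55.1 → 55
  G: 114 + 1.4 = 115.4 → 115
  B: 15 + 0.1×(128−15) = 15 + 11.3 = 26.3 → 26
rgb(55, 115, 26) = #37731A.

#37731A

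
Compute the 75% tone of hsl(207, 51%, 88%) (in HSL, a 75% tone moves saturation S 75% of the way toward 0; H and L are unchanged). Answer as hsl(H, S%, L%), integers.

hsl(207, 13%, 88%)

S moves 75% from 51 toward 0: 51 − 38.25 = 12.75 → 13.
H and L are unchanged.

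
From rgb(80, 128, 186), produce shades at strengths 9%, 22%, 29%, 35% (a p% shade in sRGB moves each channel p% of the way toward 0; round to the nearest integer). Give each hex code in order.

9%: (80 − 7.2 = 72.8→73, 128 − 11.52 = 116.48→116, 186 − 16.74 = 169.26→169) → #4974A9
22%: (80 − 17.6 = 62.4→62, 128 − 28.16 = 99.84→100, 186 − 40.92 = 145.08→145) → #3E6491
29%: (80 − 23.2 = 56.8→57, 128 − 37.12 = 90.88→91, 186 − 53.94 = 132.06→132) → #395B84
35%: (80 − 28 = 52→52, 128 − 44.8 = 83.2→83, 186 − 65.1 = 120.9→121) → #345379

#4974A9, #3E6491, #395B84, #345379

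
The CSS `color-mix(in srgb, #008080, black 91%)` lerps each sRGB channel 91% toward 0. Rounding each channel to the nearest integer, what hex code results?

#008080 is rgb(0, 128, 128).
A 91% shade moves each channel 91% toward 0:
  R: 0 + 0.91×(0−0) = 0 + 0 = 0 → 0
  G: 128 + 0.91×(0−128) = 128 − 116.48 = 11.52 → 12
  B: 128 − 116.48 = 11.52 → 12
rgb(0, 12, 12) = #000C0C.

#000C0C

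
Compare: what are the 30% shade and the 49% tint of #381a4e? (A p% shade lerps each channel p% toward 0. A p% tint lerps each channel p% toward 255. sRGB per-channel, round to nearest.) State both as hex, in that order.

#271237, #9a8aa5

#381a4e is rgb(56, 26, 78).
30% shade:
  R: 56 − 16.8 = 39.2 → 39
  G: 26 − 7.8 = 18.2 → 18
  B: 78 + 0.3×(0−78) = 78 − 23.4 = 54.6 → 55
  → #271237
49% tint:
  R: 56 + 0.49×(255−56) = 56 + 97.51 = 153.51 → 154
  G: 26 + 0.49×(255−26) = 26 + 112.21 = 138.21 → 138
  B: 78 + 0.49×(255−78) = 78 + 86.73 = 164.73 → 165
  → #9a8aa5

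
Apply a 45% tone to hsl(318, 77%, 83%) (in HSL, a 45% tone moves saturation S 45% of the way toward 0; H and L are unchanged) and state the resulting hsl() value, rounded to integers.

S moves 45% from 77 toward 0: 77 − 34.65 = 42.35 → 42.
H and L are unchanged.

hsl(318, 42%, 83%)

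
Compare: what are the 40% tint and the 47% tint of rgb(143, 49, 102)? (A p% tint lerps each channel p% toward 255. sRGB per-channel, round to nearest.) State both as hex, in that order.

#bc83a3, #c492ae

40% tint:
  R: 143 + 0.4×(255−143) = 143 + 44.8 = 187.8 → 188
  G: 49 + 0.4×(255−49) = 49 + 82.4 = 131.4 → 131
  B: 102 + 0.4×(255−102) = 102 + 61.2 = 163.2 → 163
  → #bc83a3
47% tint:
  R: 143 + 52.64 = 195.64 → 196
  G: 49 + 0.47×(255−49) = 49 + 96.82 = 145.82 → 146
  B: 102 + 0.47×(255−102) = 102 + 71.91 = 173.91 → 174
  → #c492ae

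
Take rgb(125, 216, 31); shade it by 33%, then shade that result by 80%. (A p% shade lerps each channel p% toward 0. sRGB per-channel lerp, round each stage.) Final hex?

#111d04

A 33% shade moves each channel 33% toward 0:
  R: 125 + 0.33×(0−125) = 125 − 41.25 = 83.75 → 84
  G: 216 + 0.33×(0−216) = 216 − 71.28 = 144.72 → 145
  B: 31 + 0.33×(0−31) = 31 − 10.23 = 20.77 → 21
After the shade: rgb(84, 145, 21) = #549115.
An 80% shade moves each channel 80% toward 0:
  R: 84 − 67.2 = 16.8 → 17
  G: 145 − 116 = 29 → 29
  B: 21 − 16.8 = 4.2 → 4
rgb(17, 29, 4) = #111d04.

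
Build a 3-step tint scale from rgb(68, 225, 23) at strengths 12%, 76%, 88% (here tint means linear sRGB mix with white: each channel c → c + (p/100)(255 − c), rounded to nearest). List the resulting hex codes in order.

#5AE533, #D2F8C7, #E9FBE3

12%: (68 + 22.44 = 90.44→90, 225 + 3.6 = 228.6→229, 23 + 27.84 = 50.84→51) → #5AE533
76%: (68 + 142.12 = 210.12→210, 225 + 22.8 = 247.8→248, 23 + 176.32 = 199.32→199) → #D2F8C7
88%: (68 + 164.56 = 232.56→233, 225 + 26.4 = 251.4→251, 23 + 204.16 = 227.16→227) → #E9FBE3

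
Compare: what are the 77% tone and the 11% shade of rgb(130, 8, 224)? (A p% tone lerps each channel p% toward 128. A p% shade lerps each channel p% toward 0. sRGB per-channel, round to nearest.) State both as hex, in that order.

77% tone:
  R: 130 − 1.54 = 128.46 → 128
  G: 8 + 0.77×(128−8) = 8 + 92.4 = 100.4 → 100
  B: 224 − 73.92 = 150.08 → 150
  → #806496
11% shade:
  R: 130 − 14.3 = 115.7 → 116
  G: 8 + 0.11×(0−8) = 8 − 0.88 = 7.12 → 7
  B: 224 + 0.11×(0−224) = 224 − 24.64 = 199.36 → 199
  → #7407c7

#806496, #7407c7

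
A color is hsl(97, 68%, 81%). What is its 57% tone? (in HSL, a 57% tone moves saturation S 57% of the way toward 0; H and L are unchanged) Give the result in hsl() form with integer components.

hsl(97, 29%, 81%)

S moves 57% from 68 toward 0: 68 − 38.76 = 29.24 → 29.
H and L are unchanged.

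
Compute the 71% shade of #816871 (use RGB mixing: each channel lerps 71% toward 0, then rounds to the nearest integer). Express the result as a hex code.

#816871 is rgb(129, 104, 113).
A 71% shade moves each channel 71% toward 0:
  R: 129 − 91.59 = 37.41 → 37
  G: 104 + 0.71×(0−104) = 104 − 73.84 = 30.16 → 30
  B: 113 − 80.23 = 32.77 → 33
rgb(37, 30, 33) = #251e21.

#251e21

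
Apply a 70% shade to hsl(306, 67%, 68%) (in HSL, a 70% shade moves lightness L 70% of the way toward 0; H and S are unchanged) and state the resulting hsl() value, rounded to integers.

L moves 70% from 68 toward 0: 68 − 47.6 = 20.4 → 20.
H and S are unchanged.

hsl(306, 67%, 20%)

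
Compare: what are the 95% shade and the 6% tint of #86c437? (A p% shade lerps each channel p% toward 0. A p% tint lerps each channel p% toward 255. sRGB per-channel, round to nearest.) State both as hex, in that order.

#070a03, #8dc843

#86c437 is rgb(134, 196, 55).
95% shade:
  R: 134 + 0.95×(0−134) = 134 − 127.3 = 6.7 → 7
  G: 196 − 186.2 = 9.8 → 10
  B: 55 + 0.95×(0−55) = 55 − 52.25 = 2.75 → 3
  → #070a03
6% tint:
  R: 134 + 0.06×(255−134) = 134 + 7.26 = 141.26 → 141
  G: 196 + 0.06×(255−196) = 196 + 3.54 = 199.54 → 200
  B: 55 + 0.06×(255−55) = 55 + 12 = 67 → 67
  → #8dc843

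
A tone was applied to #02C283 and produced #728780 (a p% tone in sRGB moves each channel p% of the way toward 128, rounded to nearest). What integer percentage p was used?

89%

#02C283 is rgb(2, 194, 131); #728780 is rgb(114, 135, 128).
On the R channel (widest range): 114 ≈ 2 + (p/100)(128 − 2), so p ≈ 100×(114 − 2)/(128 − 2) = 11200/126 = 88.89.
p = 89 reproduces all three channels after rounding.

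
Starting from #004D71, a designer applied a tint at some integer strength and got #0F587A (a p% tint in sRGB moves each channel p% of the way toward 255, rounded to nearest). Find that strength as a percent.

6%

#004D71 is rgb(0, 77, 113); #0F587A is rgb(15, 88, 122).
On the R channel (widest range): 15 ≈ 0 + (p/100)(255 − 0), so p ≈ 100×(15 − 0)/(255 − 0) = 1500/255 = 5.88.
p = 6 reproduces all three channels after rounding.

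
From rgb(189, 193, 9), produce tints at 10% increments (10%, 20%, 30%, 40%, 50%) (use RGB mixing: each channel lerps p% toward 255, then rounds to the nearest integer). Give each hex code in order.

10%: (189 + 6.6 = 195.6→196, 193 + 6.2 = 199.2→199, 9 + 24.6 = 33.6→34) → #c4c722
20%: (189 + 13.2 = 202.2→202, 193 + 12.4 = 205.4→205, 9 + 49.2 = 58.2→58) → #cacd3a
30%: (189 + 19.8 = 208.8→209, 193 + 18.6 = 211.6→212, 9 + 73.8 = 82.8→83) → #d1d453
40%: (189 + 26.4 = 215.4→215, 193 + 24.8 = 217.8→218, 9 + 98.4 = 107.4→107) → #d7da6b
50%: (189 + 33 = 222→222, 193 + 31 = 224→224, 9 + 123 = 132→132) → #dee084

#c4c722, #cacd3a, #d1d453, #d7da6b, #dee084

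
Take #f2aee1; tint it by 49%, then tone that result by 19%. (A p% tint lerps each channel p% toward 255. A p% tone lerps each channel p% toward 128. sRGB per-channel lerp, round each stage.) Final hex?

#f2aee1 is rgb(242, 174, 225).
A 49% tint moves each channel 49% toward 255:
  R: 242 + 0.49×(255−242) = 242 + 6.37 = 248.37 → 248
  G: 174 + 0.49×(255−174) = 174 + 39.69 = 213.69 → 214
  B: 225 + 0.49×(255−225) = 225 + 14.7 = 239.7 → 240
After the tint: rgb(248, 214, 240) = #f8d6f0.
A 19% tone moves each channel 19% toward 128:
  R: 248 − 22.8 = 225.2 → 225
  G: 214 + 0.19×(128−214) = 214 − 16.34 = 197.66 → 198
  B: 240 + 0.19×(128−240) = 240 − 21.28 = 218.72 → 219
rgb(225, 198, 219) = #e1c6db.

#e1c6db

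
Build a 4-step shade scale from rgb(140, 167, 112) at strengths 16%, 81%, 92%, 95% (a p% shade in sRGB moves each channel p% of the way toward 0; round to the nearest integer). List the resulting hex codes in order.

16%: (140 − 22.4 = 117.6→118, 167 − 26.72 = 140.28→140, 112 − 17.92 = 94.08→94) → #768c5e
81%: (140 − 113.4 = 26.6→27, 167 − 135.27 = 31.73→32, 112 − 90.72 = 21.28→21) → #1b2015
92%: (140 − 128.8 = 11.2→11, 167 − 153.64 = 13.36→13, 112 − 103.04 = 8.96→9) → #0b0d09
95%: (140 − 133 = 7→7, 167 − 158.65 = 8.35→8, 112 − 106.4 = 5.6→6) → #070806

#768c5e, #1b2015, #0b0d09, #070806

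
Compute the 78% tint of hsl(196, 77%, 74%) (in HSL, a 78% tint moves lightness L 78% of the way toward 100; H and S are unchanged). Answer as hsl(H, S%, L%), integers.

hsl(196, 77%, 94%)

L moves 78% from 74 toward 100: 74 + 20.28 = 94.28 → 94.
H and S are unchanged.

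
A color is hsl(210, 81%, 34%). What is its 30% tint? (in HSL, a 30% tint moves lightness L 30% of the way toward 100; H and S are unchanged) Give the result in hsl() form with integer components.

hsl(210, 81%, 54%)

L moves 30% from 34 toward 100: 34 + 19.8 = 53.8 → 54.
H and S are unchanged.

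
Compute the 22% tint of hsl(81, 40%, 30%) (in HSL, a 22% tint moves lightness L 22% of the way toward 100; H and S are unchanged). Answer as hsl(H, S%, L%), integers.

hsl(81, 40%, 45%)

L moves 22% from 30 toward 100: 30 + 15.4 = 45.4 → 45.
H and S are unchanged.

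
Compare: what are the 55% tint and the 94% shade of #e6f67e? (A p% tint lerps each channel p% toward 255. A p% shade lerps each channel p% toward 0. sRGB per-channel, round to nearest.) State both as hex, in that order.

#e6f67e is rgb(230, 246, 126).
55% tint:
  R: 230 + 0.55×(255−230) = 230 + 13.75 = 243.75 → 244
  G: 246 + 0.55×(255−246) = 246 + 4.95 = 250.95 → 251
  B: 126 + 70.95 = 196.95 → 197
  → #f4fbc5
94% shade:
  R: 230 + 0.94×(0−230) = 230 − 216.2 = 13.8 → 14
  G: 246 + 0.94×(0−246) = 246 − 231.24 = 14.76 → 15
  B: 126 + 0.94×(0−126) = 126 − 118.44 = 7.56 → 8
  → #0e0f08

#f4fbc5, #0e0f08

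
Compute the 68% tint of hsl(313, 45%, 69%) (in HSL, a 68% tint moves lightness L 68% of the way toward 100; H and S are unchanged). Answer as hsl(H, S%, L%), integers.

hsl(313, 45%, 90%)

L moves 68% from 69 toward 100: 69 + 21.08 = 90.08 → 90.
H and S are unchanged.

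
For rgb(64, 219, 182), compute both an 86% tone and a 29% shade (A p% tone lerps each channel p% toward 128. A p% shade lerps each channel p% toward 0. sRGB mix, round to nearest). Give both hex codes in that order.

86% tone:
  R: 64 + 0.86×(128−64) = 64 + 55.04 = 119.04 → 119
  G: 219 + 0.86×(128−219) = 219 − 78.26 = 140.74 → 141
  B: 182 − 46.44 = 135.56 → 136
  → #778D88
29% shade:
  R: 64 + 0.29×(0−64) = 64 − 18.56 = 45.44 → 45
  G: 219 − 63.51 = 155.49 → 155
  B: 182 + 0.29×(0−182) = 182 − 52.78 = 129.22 → 129
  → #2D9B81

#778D88, #2D9B81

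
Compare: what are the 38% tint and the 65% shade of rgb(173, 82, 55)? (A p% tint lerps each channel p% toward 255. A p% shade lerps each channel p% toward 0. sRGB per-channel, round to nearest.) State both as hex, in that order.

#cc9483, #3d1d13

38% tint:
  R: 173 + 31.16 = 204.16 → 204
  G: 82 + 0.38×(255−82) = 82 + 65.74 = 147.74 → 148
  B: 55 + 0.38×(255−55) = 55 + 76 = 131 → 131
  → #cc9483
65% shade:
  R: 173 + 0.65×(0−173) = 173 − 112.45 = 60.55 → 61
  G: 82 − 53.3 = 28.7 → 29
  B: 55 + 0.65×(0−55) = 55 − 35.75 = 19.25 → 19
  → #3d1d13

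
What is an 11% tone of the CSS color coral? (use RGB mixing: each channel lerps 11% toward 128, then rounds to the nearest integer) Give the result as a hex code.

CSS coral is rgb(255, 127, 80).
Per channel, c → c + 0.11(128 − c):
  R: 255 + 0.11×(128−255) = 255 − 13.97 = 241.03 → 241
  G: 127 + 0.11×(128−127) = 127 + 0.11 = 127.11 → 127
  B: 80 + 5.28 = 85.28 → 85
rgb(241, 127, 85) = #F17F55.

#F17F55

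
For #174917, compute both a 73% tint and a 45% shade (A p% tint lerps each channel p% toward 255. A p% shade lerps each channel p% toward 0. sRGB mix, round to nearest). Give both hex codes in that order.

#174917 is rgb(23, 73, 23).
73% tint:
  R: 23 + 0.73×(255−23) = 23 + 169.36 = 192.36 → 192
  G: 73 + 0.73×(255−73) = 73 + 132.86 = 205.86 → 206
  B: 23 + 0.73×(255−23) = 23 + 169.36 = 192.36 → 192
  → #c0cec0
45% shade:
  R: 23 − 10.35 = 12.65 → 13
  G: 73 + 0.45×(0−73) = 73 − 32.85 = 40.15 → 40
  B: 23 + 0.45×(0−23) = 23 − 10.35 = 12.65 → 13
  → #0d280d

#c0cec0, #0d280d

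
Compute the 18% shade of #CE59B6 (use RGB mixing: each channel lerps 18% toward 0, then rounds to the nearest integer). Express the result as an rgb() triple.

#CE59B6 is rgb(206, 89, 182).
Per channel, c → c + 0.18(0 − c):
  R: 206 − 37.08 = 168.92 → 169
  G: 89 − 16.02 = 72.98 → 73
  B: 182 + 0.18×(0−182) = 182 − 32.76 = 149.24 → 149

rgb(169, 73, 149)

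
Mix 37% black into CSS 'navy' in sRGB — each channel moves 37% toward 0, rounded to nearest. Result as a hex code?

#000051

CSS navy is rgb(0, 0, 128).
A 37% shade moves each channel 37% toward 0:
  R: 0 + 0.37×(0−0) = 0 + 0 = 0 → 0
  G: 0 + 0 = 0 → 0
  B: 128 − 47.36 = 80.64 → 81
rgb(0, 0, 81) = #000051.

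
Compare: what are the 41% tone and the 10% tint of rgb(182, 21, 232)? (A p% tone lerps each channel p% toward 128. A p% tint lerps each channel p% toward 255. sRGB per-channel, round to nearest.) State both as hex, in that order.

41% tone:
  R: 182 − 22.14 = 159.86 → 160
  G: 21 + 0.41×(128−21) = 21 + 43.87 = 64.87 → 65
  B: 232 − 42.64 = 189.36 → 189
  → #a041bd
10% tint:
  R: 182 + 0.1×(255−182) = 182 + 7.3 = 189.3 → 189
  G: 21 + 0.1×(255−21) = 21 + 23.4 = 44.4 → 44
  B: 232 + 2.3 = 234.3 → 234
  → #bd2cea

#a041bd, #bd2cea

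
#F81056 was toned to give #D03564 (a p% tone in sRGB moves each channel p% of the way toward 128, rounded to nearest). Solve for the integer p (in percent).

#F81056 is rgb(248, 16, 86); #D03564 is rgb(208, 53, 100).
On the R channel (widest range): 208 ≈ 248 + (p/100)(128 − 248), so p ≈ 100×(208 − 248)/(128 − 248) = -4000/-120 = 33.33.
p = 33 reproduces all three channels after rounding.

33%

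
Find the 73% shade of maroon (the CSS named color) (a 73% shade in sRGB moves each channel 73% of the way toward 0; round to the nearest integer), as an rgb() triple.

CSS maroon is rgb(128, 0, 0).
Lerp each channel 73% toward 0:
  R: 128 + 0.73×(0−128) = 128 − 93.44 = 34.56 → 35
  G: 0 + 0.73×(0−0) = 0 + 0 = 0 → 0
  B: 0 + 0.73×(0−0) = 0 + 0 = 0 → 0

rgb(35, 0, 0)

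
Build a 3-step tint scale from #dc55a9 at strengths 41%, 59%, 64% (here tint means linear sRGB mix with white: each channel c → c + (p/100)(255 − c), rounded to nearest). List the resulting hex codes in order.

#dc55a9 is rgb(220, 85, 169).
41%: (220 + 14.35 = 234.35→234, 85 + 69.7 = 154.7→155, 169 + 35.26 = 204.26→204) → #ea9bcc
59%: (220 + 20.65 = 240.65→241, 85 + 100.3 = 185.3→185, 169 + 50.74 = 219.74→220) → #f1b9dc
64%: (220 + 22.4 = 242.4→242, 85 + 108.8 = 193.8→194, 169 + 55.04 = 224.04→224) → #f2c2e0

#ea9bcc, #f1b9dc, #f2c2e0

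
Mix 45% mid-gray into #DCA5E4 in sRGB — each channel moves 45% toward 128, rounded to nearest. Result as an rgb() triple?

rgb(179, 148, 183)

#DCA5E4 is rgb(220, 165, 228).
A 45% tone moves each channel 45% toward 128:
  R: 220 + 0.45×(128−220) = 220 − 41.4 = 178.6 → 179
  G: 165 + 0.45×(128−165) = 165 − 16.65 = 148.35 → 148
  B: 228 + 0.45×(128−228) = 228 − 45 = 183 → 183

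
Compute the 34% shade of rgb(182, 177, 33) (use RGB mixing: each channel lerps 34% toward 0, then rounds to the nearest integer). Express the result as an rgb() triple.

rgb(120, 117, 22)

Lerp each channel 34% toward 0:
  R: 182 + 0.34×(0−182) = 182 − 61.88 = 120.12 → 120
  G: 177 + 0.34×(0−177) = 177 − 60.18 = 116.82 → 117
  B: 33 − 11.22 = 21.78 → 22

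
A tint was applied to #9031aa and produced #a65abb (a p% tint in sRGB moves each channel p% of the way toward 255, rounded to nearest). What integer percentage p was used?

#9031aa is rgb(144, 49, 170); #a65abb is rgb(166, 90, 187).
On the G channel (widest range): 90 ≈ 49 + (p/100)(255 − 49), so p ≈ 100×(90 − 49)/(255 − 49) = 4100/206 = 19.90.
p = 20 reproduces all three channels after rounding.

20%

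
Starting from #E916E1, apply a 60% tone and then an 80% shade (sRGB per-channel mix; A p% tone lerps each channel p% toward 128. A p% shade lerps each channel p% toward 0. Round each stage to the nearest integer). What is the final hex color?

#E916E1 is rgb(233, 22, 225).
A 60% tone moves each channel 60% toward 128:
  R: 233 − 63 = 170 → 170
  G: 22 + 0.6×(128−22) = 22 + 63.6 = 85.6 → 86
  B: 225 − 58.2 = 166.8 → 167
After the tone: rgb(170, 86, 167) = #AA56A7.
An 80% shade moves each channel 80% toward 0:
  R: 170 + 0.8×(0−170) = 170 − 136 = 34 → 34
  G: 86 + 0.8×(0−86) = 86 − 68.8 = 17.2 → 17
  B: 167 + 0.8×(0−167) = 167 − 133.6 = 33.4 → 33
rgb(34, 17, 33) = #221121.

#221121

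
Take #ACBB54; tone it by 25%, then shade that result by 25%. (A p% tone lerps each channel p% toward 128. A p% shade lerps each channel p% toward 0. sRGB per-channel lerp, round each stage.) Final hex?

#ACBB54 is rgb(172, 187, 84).
A 25% tone moves each channel 25% toward 128:
  R: 172 − 11 = 161 → 161
  G: 187 + 0.25×(128−187) = 187 − 14.75 = 172.25 → 172
  B: 84 + 0.25×(128−84) = 84 + 11 = 95 → 95
After the tone: rgb(161, 172, 95) = #A1AC5F.
A 25% shade moves each channel 25% toward 0:
  R: 161 − 40.25 = 120.75 → 121
  G: 172 − 43 = 129 → 129
  B: 95 + 0.25×(0−95) = 95 − 23.75 = 71.25 → 71
rgb(121, 129, 71) = #798147.

#798147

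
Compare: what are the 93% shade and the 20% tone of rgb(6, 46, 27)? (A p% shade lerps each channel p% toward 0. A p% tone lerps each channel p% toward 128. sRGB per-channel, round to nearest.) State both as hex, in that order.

93% shade:
  R: 6 − 5.58 = 0.42 → 0
  G: 46 − 42.78 = 3.22 → 3
  B: 27 − 25.11 = 1.89 → 2
  → #000302
20% tone:
  R: 6 + 24.4 = 30.4 → 30
  G: 46 + 16.4 = 62.4 → 62
  B: 27 + 20.2 = 47.2 → 47
  → #1E3E2F

#000302, #1E3E2F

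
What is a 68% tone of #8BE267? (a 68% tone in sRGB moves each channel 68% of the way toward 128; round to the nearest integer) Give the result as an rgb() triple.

rgb(132, 159, 120)

#8BE267 is rgb(139, 226, 103).
A 68% tone moves each channel 68% toward 128:
  R: 139 + 0.68×(128−139) = 139 − 7.48 = 131.52 → 132
  G: 226 − 66.64 = 159.36 → 159
  B: 103 + 17 = 120 → 120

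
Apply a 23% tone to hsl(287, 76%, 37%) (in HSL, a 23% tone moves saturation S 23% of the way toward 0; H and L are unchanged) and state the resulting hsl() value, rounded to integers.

hsl(287, 59%, 37%)

S moves 23% from 76 toward 0: 76 − 17.48 = 58.52 → 59.
H and L are unchanged.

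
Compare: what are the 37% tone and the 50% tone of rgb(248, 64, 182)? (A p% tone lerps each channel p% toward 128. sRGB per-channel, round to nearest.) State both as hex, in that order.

37% tone:
  R: 248 + 0.37×(128−248) = 248 − 44.4 = 203.6 → 204
  G: 64 + 0.37×(128−64) = 64 + 23.68 = 87.68 → 88
  B: 182 + 0.37×(128−182) = 182 − 19.98 = 162.02 → 162
  → #cc58a2
50% tone:
  R: 248 + 0.5×(128−248) = 248 − 60 = 188 → 188
  G: 64 + 32 = 96 → 96
  B: 182 − 27 = 155 → 155
  → #bc609b

#cc58a2, #bc609b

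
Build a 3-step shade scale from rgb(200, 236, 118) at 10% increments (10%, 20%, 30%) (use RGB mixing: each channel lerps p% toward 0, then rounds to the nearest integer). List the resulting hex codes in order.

10%: (200 − 20 = 180→180, 236 − 23.6 = 212.4→212, 118 − 11.8 = 106.2→106) → #b4d46a
20%: (200 − 40 = 160→160, 236 − 47.2 = 188.8→189, 118 − 23.6 = 94.4→94) → #a0bd5e
30%: (200 − 60 = 140→140, 236 − 70.8 = 165.2→165, 118 − 35.4 = 82.6→83) → #8ca553

#b4d46a, #a0bd5e, #8ca553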